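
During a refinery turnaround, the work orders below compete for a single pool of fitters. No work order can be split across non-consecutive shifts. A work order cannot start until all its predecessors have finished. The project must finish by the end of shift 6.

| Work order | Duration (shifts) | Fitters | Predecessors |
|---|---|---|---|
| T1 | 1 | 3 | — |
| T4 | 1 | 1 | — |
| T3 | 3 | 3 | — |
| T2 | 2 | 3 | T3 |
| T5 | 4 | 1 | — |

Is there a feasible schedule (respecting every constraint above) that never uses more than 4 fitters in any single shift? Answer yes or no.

Schedule T1@1, T4@1, T3@2, T2@5, T5@2: s1:4  s2:4  s3:4  s4:4  s5:4  s6:3 — peak 4 ≤ 4.

yes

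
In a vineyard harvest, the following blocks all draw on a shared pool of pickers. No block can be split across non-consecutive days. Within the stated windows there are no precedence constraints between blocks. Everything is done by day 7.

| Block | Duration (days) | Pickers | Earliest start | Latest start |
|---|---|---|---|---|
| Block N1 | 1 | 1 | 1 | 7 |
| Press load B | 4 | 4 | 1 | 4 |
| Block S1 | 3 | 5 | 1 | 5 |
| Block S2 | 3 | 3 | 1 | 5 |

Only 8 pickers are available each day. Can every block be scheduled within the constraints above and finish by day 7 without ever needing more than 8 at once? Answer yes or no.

yes

Schedule Block N1@1, Press load B@1, Block S1@5, Block S2@2: d1:5  d2:7  d3:7  d4:7  d5:5  d6:5  d7:5 — peak 7 ≤ 8.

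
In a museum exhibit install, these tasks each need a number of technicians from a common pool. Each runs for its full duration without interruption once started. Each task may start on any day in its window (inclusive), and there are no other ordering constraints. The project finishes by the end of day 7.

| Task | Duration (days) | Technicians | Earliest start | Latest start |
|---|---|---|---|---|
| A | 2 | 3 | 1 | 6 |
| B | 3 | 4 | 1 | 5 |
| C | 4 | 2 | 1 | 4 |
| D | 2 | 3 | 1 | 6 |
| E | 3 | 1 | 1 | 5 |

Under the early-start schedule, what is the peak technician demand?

Early-start schedule: A@1, B@1, C@1, D@1, E@1.
Load per day: day 1: 13, day 2: 13, day 3: 7, day 4: 2, day 5: 0, day 6: 0, day 7: 0.
Peak is 13.

13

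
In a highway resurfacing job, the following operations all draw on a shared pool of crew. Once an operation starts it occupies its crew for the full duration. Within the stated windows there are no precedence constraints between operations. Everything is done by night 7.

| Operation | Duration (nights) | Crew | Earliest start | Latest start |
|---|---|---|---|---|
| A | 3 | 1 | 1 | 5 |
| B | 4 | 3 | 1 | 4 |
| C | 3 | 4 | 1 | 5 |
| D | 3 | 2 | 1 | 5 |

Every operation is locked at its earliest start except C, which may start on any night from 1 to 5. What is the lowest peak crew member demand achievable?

6

C@1: n1:10  n2:10  n3:10  n4:3  n5:0  n6:0  n7:0 → peak 10
C@2: n1:6  n2:10  n3:10  n4:7  n5:0  n6:0  n7:0 → peak 10
C@3: n1:6  n2:6  n3:10  n4:7  n5:4  n6:0  n7:0 → peak 10
C@4: n1:6  n2:6  n3:6  n4:7  n5:4  n6:4  n7:0 → peak 7
C@5: n1:6  n2:6  n3:6  n4:3  n5:4  n6:4  n7:4 → peak 6
Best is C@5, peak 6.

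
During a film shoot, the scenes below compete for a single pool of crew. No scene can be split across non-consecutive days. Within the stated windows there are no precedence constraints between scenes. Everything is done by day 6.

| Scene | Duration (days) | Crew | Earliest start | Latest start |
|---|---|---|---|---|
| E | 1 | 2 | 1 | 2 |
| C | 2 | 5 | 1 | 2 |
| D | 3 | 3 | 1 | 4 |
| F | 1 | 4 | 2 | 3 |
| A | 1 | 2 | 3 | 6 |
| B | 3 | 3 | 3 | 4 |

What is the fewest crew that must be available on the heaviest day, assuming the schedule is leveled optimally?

Early-start (E@1, C@1, D@1, F@2, A@3, B@3) gives peak 12: d1:10  d2:12  d3:8  d4:3  d5:3  d6:0.
Shift D→3, F→3, A→6, B→4.
Schedule E@1, C@1, D@3, F@3, A@6, B@4: d1:7  d2:5  d3:7  d4:6  d5:6  d6:5 — peak 7.

7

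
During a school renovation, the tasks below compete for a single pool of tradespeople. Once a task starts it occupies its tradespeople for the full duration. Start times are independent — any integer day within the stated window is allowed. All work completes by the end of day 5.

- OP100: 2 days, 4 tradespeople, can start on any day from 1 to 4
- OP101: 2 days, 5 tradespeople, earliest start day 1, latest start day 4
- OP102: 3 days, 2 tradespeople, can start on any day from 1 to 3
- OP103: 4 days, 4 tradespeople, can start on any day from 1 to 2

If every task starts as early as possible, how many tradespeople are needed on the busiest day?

15

Early-start schedule: OP100@1, OP101@1, OP102@1, OP103@1.
Load per day: day 1: 15, day 2: 15, day 3: 6, day 4: 4, day 5: 0.
Peak is 15.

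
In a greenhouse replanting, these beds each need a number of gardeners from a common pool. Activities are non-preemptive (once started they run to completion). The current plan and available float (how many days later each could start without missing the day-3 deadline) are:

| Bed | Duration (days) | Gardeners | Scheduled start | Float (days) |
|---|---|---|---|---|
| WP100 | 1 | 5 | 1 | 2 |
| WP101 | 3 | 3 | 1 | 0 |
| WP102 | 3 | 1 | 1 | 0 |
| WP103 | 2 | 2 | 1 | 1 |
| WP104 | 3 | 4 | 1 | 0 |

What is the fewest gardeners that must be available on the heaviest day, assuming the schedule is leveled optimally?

Early-start (WP100@1, WP101@1, WP102@1, WP103@1, WP104@1) gives peak 15: d1:15  d2:10  d3:8.
Shift WP103→2.
Schedule WP100@1, WP101@1, WP102@1, WP103@2, WP104@1: d1:13  d2:10  d3:10 — peak 13.
No arrangement of the 6 feasible schedules does better.

13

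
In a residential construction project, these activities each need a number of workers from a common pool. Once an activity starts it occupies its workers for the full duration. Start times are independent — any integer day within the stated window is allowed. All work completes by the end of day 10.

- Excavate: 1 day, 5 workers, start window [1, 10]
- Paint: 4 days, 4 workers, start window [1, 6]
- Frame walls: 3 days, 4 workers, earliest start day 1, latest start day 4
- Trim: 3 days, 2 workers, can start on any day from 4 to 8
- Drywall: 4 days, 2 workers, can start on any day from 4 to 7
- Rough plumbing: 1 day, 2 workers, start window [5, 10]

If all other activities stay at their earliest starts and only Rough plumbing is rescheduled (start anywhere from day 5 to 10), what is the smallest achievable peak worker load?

13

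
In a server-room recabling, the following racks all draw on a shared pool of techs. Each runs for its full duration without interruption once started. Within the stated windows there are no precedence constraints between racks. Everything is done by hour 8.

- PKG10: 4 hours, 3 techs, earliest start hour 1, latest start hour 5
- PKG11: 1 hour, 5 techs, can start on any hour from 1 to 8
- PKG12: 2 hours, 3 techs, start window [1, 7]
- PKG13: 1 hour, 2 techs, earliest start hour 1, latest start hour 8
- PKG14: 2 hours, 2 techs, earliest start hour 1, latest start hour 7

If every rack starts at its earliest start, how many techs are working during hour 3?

3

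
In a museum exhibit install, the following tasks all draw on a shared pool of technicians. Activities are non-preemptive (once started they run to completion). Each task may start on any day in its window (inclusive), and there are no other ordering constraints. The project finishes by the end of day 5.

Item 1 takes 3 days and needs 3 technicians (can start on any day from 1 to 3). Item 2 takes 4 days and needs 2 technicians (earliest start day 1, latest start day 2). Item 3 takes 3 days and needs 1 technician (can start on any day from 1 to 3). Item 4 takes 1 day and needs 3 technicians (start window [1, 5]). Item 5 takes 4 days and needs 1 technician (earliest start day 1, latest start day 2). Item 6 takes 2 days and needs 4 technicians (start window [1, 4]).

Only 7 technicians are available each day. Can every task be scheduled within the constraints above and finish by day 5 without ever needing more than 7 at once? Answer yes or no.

yes

Schedule Item 1@1, Item 2@1, Item 3@1, Item 4@5, Item 5@1, Item 6@4: d1:7  d2:7  d3:7  d4:7  d5:7 — peak 7 ≤ 7.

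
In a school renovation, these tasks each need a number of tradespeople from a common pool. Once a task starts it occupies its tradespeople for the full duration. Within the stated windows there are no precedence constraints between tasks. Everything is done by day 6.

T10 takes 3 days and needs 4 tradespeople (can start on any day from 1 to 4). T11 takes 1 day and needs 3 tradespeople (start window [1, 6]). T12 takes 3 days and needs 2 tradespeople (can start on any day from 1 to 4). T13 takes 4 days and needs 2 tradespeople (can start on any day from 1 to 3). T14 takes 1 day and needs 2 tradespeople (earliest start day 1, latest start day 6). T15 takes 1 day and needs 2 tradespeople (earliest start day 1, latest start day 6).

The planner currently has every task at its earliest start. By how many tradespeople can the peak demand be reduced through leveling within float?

Early-start peak: d1:15  d2:8  d3:8  d4:2  d5:0  d6:0 ⇒ 15.
Leveled (T10@1, T11@5, T12@4, T13@1, T14@4, T15@6): d1:6  d2:6  d3:6  d4:6  d5:5  d6:4 ⇒ 6.
Reduction 15 − 6 = 9.

9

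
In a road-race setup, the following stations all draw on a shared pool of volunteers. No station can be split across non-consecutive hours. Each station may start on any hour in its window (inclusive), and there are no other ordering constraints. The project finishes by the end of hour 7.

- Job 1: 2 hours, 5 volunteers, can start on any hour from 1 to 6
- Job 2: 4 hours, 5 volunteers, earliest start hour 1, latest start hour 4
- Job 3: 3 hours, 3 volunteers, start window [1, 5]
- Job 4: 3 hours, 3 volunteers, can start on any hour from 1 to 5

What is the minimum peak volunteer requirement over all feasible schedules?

8

Early-start (Job 1@1, Job 2@1, Job 3@1, Job 4@1) gives peak 16: h1:16  h2:16  h3:11  h4:5  h5:0  h6:0  h7:0.
Shift Job 2→3, Job 4→4.
Schedule Job 1@1, Job 2@3, Job 3@1, Job 4@4: h1:8  h2:8  h3:8  h4:8  h5:8  h6:8  h7:0 — peak 8.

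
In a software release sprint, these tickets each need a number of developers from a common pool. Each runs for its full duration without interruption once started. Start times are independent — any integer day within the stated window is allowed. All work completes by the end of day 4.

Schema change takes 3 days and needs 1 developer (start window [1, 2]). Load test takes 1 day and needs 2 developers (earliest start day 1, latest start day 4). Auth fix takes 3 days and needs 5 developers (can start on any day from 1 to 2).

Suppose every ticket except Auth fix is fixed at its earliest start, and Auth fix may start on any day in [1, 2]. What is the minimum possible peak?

Auth fix@1: d1:8  d2:6  d3:6  d4:0 → peak 8
Auth fix@2: d1:3  d2:6  d3:6  d4:5 → peak 6
Best is Auth fix@2, peak 6.

6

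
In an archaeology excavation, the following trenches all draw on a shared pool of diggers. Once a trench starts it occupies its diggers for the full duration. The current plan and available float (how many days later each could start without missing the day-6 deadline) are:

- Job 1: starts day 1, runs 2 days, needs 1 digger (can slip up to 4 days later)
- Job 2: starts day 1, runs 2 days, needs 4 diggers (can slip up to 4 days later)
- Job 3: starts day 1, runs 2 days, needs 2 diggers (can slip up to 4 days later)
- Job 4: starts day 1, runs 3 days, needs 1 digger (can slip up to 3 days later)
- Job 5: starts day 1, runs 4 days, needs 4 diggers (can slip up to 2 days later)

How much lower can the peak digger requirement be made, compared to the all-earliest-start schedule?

6

Early-start peak: d1:12  d2:12  d3:5  d4:4  d5:0  d6:0 ⇒ 12.
Leveled (Job 1@1, Job 2@1, Job 3@4, Job 4@1, Job 5@3): d1:6  d2:6  d3:5  d4:6  d5:6  d6:4 ⇒ 6.
Reduction 12 − 6 = 6.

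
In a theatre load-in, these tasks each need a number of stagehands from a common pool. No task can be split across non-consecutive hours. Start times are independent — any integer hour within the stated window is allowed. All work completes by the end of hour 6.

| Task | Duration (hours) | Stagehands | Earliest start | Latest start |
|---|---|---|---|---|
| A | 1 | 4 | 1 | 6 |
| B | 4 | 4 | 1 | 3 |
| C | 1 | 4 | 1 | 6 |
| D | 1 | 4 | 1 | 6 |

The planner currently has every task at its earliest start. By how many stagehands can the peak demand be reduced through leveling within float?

8

Early-start peak: h1:16  h2:4  h3:4  h4:4  h5:0  h6:0 ⇒ 16.
Leveled (A@1, B@1, C@2, D@3): h1:8  h2:8  h3:8  h4:4  h5:0  h6:0 ⇒ 8.
Reduction 16 − 8 = 8.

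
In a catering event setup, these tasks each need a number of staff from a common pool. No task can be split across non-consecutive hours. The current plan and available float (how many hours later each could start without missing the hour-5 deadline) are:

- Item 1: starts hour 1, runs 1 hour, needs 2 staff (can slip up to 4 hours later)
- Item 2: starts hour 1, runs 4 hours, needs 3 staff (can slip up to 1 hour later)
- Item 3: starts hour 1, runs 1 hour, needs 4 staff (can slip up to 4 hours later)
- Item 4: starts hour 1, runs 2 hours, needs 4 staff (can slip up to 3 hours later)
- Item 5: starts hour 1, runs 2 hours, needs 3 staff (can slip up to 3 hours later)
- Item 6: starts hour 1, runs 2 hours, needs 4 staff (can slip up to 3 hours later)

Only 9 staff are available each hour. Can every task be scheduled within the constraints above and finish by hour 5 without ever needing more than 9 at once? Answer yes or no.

The minimum achievable peak is 10; 9 < 10, so no feasible schedule stays within the cap.

no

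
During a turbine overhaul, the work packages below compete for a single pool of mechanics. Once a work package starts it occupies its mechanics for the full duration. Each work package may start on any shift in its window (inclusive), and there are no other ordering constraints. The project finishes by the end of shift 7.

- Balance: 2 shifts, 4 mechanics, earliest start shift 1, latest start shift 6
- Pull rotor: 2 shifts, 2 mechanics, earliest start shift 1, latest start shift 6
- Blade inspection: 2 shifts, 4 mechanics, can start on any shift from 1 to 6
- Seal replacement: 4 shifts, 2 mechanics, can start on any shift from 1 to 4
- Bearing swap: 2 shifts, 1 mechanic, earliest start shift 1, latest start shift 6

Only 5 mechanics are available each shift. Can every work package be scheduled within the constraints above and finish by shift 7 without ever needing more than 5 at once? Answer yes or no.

The minimum achievable peak is 6; 5 < 6, so no feasible schedule stays within the cap.

no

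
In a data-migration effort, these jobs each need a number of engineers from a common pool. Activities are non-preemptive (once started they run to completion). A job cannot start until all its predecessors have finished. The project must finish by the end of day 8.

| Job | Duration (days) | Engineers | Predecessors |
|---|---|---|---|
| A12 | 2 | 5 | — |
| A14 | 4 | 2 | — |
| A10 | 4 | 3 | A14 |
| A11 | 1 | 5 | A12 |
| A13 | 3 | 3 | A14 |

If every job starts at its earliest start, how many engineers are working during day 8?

3

At early start, day 8 has: A10.
Demand: 3 = 3.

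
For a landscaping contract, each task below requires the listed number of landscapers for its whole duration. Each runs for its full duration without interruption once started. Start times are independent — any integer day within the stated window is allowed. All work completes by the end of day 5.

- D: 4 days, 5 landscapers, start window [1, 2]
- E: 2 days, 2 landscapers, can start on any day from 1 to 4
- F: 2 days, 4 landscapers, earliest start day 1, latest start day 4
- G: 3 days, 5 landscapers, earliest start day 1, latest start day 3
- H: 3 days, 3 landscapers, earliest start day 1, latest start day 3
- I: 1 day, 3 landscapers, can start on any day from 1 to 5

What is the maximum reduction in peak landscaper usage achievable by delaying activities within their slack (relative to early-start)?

9

Early-start peak: d1:22  d2:19  d3:13  d4:5  d5:0 ⇒ 22.
Leveled (D@1, E@1, F@1, G@3, H@3, I@5): d1:11  d2:11  d3:13  d4:13  d5:11 ⇒ 13.
Reduction 22 − 13 = 9.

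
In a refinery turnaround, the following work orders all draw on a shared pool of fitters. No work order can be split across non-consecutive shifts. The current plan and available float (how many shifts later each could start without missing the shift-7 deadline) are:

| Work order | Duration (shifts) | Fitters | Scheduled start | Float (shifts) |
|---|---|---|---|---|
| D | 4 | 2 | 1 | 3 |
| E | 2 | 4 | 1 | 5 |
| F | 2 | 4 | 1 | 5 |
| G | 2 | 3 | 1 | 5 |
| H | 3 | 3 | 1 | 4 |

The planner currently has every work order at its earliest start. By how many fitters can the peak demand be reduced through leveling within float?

Early-start peak: s1:16  s2:16  s3:5  s4:2  s5:0  s6:0  s7:0 ⇒ 16.
Leveled (D@1, E@1, F@3, G@5, H@5): s1:6  s2:6  s3:6  s4:6  s5:6  s6:6  s7:3 ⇒ 6.
Reduction 16 − 6 = 10.

10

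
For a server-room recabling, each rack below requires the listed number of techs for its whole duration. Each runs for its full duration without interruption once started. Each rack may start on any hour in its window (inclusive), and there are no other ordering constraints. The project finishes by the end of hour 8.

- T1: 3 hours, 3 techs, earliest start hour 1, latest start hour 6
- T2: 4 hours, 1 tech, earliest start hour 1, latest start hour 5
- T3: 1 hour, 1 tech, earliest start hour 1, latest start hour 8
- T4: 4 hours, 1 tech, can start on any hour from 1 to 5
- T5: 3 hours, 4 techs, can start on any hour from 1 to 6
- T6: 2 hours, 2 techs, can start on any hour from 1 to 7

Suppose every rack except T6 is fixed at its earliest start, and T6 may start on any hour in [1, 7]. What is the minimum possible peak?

T6@1: h1:12  h2:11  h3:9  h4:2  h5:0  h6:0  h7:0  h8:0 → peak 12
T6@2: h1:10  h2:11  h3:11  h4:2  h5:0  h6:0  h7:0  h8:0 → peak 11
T6@3: h1:10  h2:9  h3:11  h4:4  h5:0  h6:0  h7:0  h8:0 → peak 11
T6@4: h1:10  h2:9  h3:9  h4:4  h5:2  h6:0  h7:0  h8:0 → peak 10
T6@5: h1:10  h2:9  h3:9  h4:2  h5:2  h6:2  h7:0  h8:0 → peak 10
T6@6: h1:10  h2:9  h3:9  h4:2  h5:0  h6:2  h7:2  h8:0 → peak 10
T6@7: h1:10  h2:9  h3:9  h4:2  h5:0  h6:0  h7:2  h8:2 → peak 10
Best is T6@4, peak 10.

10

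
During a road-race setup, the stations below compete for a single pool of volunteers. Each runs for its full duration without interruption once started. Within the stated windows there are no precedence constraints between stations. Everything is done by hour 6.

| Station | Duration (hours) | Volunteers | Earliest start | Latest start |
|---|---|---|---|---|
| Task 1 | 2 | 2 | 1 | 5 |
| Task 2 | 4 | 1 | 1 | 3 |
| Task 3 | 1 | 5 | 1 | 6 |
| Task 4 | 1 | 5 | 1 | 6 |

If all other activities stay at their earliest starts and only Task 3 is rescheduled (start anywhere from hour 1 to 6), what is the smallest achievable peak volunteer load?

Task 3@1: h1:13  h2:3  h3:1  h4:1  h5:0  h6:0 → peak 13
Task 3@2: h1:8  h2:8  h3:1  h4:1  h5:0  h6:0 → peak 8
Task 3@3: h1:8  h2:3  h3:6  h4:1  h5:0  h6:0 → peak 8
Task 3@4: h1:8  h2:3  h3:1  h4:6  h5:0  h6:0 → peak 8
Task 3@5: h1:8  h2:3  h3:1  h4:1  h5:5  h6:0 → peak 8
Task 3@6: h1:8  h2:3  h3:1  h4:1  h5:0  h6:5 → peak 8
Best is Task 3@2, peak 8.

8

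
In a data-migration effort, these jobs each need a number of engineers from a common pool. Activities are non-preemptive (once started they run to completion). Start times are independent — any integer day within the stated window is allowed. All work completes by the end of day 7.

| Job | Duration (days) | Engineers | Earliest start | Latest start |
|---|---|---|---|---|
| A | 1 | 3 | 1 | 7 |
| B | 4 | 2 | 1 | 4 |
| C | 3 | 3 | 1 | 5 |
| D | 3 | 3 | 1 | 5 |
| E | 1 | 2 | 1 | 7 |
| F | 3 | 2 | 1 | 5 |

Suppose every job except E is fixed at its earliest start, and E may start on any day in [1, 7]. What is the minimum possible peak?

13

E@1: d1:15  d2:10  d3:10  d4:2  d5:0  d6:0  d7:0 → peak 15
E@2: d1:13  d2:12  d3:10  d4:2  d5:0  d6:0  d7:0 → peak 13
E@3: d1:13  d2:10  d3:12  d4:2  d5:0  d6:0  d7:0 → peak 13
E@4: d1:13  d2:10  d3:10  d4:4  d5:0  d6:0  d7:0 → peak 13
E@5: d1:13  d2:10  d3:10  d4:2  d5:2  d6:0  d7:0 → peak 13
E@6: d1:13  d2:10  d3:10  d4:2  d5:0  d6:2  d7:0 → peak 13
E@7: d1:13  d2:10  d3:10  d4:2  d5:0  d6:0  d7:2 → peak 13
Best is E@2, peak 13.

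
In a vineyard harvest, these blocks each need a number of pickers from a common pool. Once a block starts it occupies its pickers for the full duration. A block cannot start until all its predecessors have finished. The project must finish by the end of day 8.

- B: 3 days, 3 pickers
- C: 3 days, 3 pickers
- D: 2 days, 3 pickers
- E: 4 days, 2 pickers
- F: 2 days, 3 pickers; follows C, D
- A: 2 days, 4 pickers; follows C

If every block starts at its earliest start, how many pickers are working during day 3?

8

At early start, day 3 has: B, C, E.
Demand: 3 + 3 + 2 = 8.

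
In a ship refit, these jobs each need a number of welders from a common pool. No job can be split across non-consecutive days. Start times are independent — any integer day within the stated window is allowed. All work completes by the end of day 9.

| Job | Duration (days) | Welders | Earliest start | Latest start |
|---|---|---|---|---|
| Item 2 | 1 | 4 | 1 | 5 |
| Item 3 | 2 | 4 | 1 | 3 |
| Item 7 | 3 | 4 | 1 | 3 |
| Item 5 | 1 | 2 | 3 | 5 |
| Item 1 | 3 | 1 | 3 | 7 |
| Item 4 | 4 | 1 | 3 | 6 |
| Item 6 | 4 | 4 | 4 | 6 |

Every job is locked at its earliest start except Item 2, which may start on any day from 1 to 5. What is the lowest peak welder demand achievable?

Item 2@1: d1:12  d2:8  d3:8  d4:6  d5:6  d6:5  d7:4  d8:0  d9:0 → peak 12
Item 2@2: d1:8  d2:12  d3:8  d4:6  d5:6  d6:5  d7:4  d8:0  d9:0 → peak 12
Item 2@3: d1:8  d2:8  d3:12  d4:6  d5:6  d6:5  d7:4  d8:0  d9:0 → peak 12
Item 2@4: d1:8  d2:8  d3:8  d4:10  d5:6  d6:5  d7:4  d8:0  d9:0 → peak 10
Item 2@5: d1:8  d2:8  d3:8  d4:6  d5:10  d6:5  d7:4  d8:0  d9:0 → peak 10
Best is Item 2@4, peak 10.

10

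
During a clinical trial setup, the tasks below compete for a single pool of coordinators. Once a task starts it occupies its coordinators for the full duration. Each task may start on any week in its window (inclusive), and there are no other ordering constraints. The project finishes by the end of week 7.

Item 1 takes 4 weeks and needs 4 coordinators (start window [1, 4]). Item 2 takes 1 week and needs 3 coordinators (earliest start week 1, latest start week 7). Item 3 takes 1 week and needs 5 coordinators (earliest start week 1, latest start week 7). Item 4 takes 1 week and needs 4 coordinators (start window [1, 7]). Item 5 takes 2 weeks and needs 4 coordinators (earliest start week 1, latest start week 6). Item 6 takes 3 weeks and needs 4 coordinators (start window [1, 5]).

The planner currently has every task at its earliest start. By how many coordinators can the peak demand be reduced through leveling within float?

16

Early-start peak: w1:24  w2:12  w3:8  w4:4  w5:0  w6:0  w7:0 ⇒ 24.
Leveled (Item 1@1, Item 2@1, Item 3@5, Item 4@6, Item 5@6, Item 6@2): w1:7  w2:8  w3:8  w4:8  w5:5  w6:8  w7:4 ⇒ 8.
Reduction 24 − 8 = 16.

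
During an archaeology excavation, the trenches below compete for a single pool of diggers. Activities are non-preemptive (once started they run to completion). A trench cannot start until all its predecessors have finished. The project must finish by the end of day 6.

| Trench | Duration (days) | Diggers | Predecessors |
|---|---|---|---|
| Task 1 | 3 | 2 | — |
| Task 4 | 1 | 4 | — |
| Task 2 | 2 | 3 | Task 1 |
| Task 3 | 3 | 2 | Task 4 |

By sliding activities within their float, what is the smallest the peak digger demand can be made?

4

Early-start (Task 1@1, Task 4@1, Task 2@4, Task 3@2) gives peak 6: d1:6  d2:4  d3:4  d4:5  d5:3  d6:0.
Shift Task 1→2, Task 2→5.
Schedule Task 1@2, Task 4@1, Task 2@5, Task 3@2: d1:4  d2:4  d3:4  d4:4  d5:3  d6:3 — peak 4.
Total digger-days = 22 over 6 days ⇒ peak ≥ ⌈22/6⌉ = 4, so 4 is optimal.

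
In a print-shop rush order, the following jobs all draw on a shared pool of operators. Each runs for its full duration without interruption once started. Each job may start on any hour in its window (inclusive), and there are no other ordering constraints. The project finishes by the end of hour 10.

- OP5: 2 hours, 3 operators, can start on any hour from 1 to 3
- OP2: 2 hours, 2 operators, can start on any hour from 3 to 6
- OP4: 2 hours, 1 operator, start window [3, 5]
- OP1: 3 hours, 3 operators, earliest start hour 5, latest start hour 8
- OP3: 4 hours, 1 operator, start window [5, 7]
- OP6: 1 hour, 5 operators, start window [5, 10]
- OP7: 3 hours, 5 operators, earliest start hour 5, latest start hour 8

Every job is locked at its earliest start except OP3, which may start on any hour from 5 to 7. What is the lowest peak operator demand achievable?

OP3@5: h1:3  h2:3  h3:3  h4:3  h5:14  h6:9  h7:9  h8:1  h9:0  h10:0 → peak 14
OP3@6: h1:3  h2:3  h3:3  h4:3  h5:13  h6:9  h7:9  h8:1  h9:1  h10:0 → peak 13
OP3@7: h1:3  h2:3  h3:3  h4:3  h5:13  h6:8  h7:9  h8:1  h9:1  h10:1 → peak 13
Best is OP3@6, peak 13.

13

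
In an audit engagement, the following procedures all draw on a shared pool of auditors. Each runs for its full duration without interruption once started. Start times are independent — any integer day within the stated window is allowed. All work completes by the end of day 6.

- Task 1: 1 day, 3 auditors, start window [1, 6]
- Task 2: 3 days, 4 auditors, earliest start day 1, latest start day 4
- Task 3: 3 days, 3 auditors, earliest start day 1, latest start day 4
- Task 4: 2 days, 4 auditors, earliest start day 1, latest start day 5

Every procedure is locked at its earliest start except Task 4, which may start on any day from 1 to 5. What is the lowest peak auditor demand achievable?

10

Task 4@1: d1:14  d2:11  d3:7  d4:0  d5:0  d6:0 → peak 14
Task 4@2: d1:10  d2:11  d3:11  d4:0  d5:0  d6:0 → peak 11
Task 4@3: d1:10  d2:7  d3:11  d4:4  d5:0  d6:0 → peak 11
Task 4@4: d1:10  d2:7  d3:7  d4:4  d5:4  d6:0 → peak 10
Task 4@5: d1:10  d2:7  d3:7  d4:0  d5:4  d6:4 → peak 10
Best is Task 4@4, peak 10.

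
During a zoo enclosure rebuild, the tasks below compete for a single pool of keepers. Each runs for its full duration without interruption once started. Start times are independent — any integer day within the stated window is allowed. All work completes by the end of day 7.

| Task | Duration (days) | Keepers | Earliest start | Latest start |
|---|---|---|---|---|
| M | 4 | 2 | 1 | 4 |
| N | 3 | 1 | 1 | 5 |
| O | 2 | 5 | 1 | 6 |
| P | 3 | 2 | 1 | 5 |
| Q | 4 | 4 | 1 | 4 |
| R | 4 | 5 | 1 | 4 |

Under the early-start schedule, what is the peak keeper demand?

Early-start schedule: M@1, N@1, O@1, P@1, Q@1, R@1.
Load per day: day 1: 19, day 2: 19, day 3: 14, day 4: 11, day 5: 0, day 6: 0, day 7: 0.
Peak is 19.

19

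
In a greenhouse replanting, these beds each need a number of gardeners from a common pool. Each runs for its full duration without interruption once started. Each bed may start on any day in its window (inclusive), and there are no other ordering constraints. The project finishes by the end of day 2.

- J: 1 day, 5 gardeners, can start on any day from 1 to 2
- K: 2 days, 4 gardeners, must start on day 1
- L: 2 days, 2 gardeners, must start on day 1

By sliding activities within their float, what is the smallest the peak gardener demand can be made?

11

Schedule J@1, K@1, L@1: d1:11  d2:6 — peak 11.
No arrangement of the 2 feasible schedules does better.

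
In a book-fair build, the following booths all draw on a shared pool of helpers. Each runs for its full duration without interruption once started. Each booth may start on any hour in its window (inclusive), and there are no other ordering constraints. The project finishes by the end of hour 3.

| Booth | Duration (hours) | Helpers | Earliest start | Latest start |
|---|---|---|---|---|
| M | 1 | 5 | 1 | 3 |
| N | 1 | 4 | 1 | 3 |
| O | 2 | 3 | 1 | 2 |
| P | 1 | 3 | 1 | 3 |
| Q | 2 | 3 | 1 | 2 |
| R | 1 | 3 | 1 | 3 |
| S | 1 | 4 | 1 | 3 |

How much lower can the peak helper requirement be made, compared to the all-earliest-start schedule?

14

Early-start peak: h1:25  h2:6  h3:0 ⇒ 25.
Leveled (M@1, N@2, O@1, P@1, Q@2, R@3, S@3): h1:11  h2:10  h3:10 ⇒ 11.
Reduction 25 − 11 = 14.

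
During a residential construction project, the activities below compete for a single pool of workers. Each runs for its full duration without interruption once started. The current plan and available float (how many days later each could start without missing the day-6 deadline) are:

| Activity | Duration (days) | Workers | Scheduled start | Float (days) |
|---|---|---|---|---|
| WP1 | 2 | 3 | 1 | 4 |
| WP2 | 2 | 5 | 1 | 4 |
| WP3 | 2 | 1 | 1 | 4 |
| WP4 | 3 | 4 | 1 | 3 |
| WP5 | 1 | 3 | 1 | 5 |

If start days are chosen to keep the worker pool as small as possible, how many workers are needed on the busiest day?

7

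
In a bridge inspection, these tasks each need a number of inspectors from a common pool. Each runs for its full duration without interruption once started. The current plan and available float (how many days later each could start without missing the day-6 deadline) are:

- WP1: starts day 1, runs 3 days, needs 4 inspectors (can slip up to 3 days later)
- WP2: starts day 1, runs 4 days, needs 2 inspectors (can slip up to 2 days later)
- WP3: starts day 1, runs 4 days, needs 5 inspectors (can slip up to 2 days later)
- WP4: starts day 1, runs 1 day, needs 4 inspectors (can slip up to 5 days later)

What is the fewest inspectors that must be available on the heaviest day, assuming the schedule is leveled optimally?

Early-start (WP1@1, WP2@1, WP3@1, WP4@1) gives peak 15: d1:15  d2:11  d3:11  d4:7  d5:0  d6:0.
Shift WP4→4.
Schedule WP1@1, WP2@1, WP3@1, WP4@4: d1:11  d2:11  d3:11  d4:11  d5:0  d6:0 — peak 11.

11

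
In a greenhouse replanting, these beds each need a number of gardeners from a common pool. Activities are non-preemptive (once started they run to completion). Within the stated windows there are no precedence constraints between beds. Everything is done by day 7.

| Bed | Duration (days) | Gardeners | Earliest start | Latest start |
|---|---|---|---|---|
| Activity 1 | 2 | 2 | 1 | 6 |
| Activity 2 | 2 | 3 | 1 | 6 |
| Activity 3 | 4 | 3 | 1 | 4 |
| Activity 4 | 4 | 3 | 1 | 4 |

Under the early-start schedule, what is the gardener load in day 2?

At early start, day 2 has: Activity 1, Activity 2, Activity 3, Activity 4.
Demand: 2 + 3 + 3 + 3 = 11.

11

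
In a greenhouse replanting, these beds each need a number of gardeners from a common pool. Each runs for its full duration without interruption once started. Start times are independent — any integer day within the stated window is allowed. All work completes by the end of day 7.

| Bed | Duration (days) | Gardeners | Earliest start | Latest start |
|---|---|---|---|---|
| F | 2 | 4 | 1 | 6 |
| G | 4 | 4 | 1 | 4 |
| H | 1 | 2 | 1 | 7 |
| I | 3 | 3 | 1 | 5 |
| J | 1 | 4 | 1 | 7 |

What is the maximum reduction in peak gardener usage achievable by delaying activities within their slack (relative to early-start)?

Early-start peak: d1:17  d2:11  d3:7  d4:4  d5:0  d6:0  d7:0 ⇒ 17.
Leveled (F@1, G@3, H@1, I@2, J@7): d1:6  d2:7  d3:7  d4:7  d5:4  d6:4  d7:4 ⇒ 7.
Reduction 17 − 7 = 10.

10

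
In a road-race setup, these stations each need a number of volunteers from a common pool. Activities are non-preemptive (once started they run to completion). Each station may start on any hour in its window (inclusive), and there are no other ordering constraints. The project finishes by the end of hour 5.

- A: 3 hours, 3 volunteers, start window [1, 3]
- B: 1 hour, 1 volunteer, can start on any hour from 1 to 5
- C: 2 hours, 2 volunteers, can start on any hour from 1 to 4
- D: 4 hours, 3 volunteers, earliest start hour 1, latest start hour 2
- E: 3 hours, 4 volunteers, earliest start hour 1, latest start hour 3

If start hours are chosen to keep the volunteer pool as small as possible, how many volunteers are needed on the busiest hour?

10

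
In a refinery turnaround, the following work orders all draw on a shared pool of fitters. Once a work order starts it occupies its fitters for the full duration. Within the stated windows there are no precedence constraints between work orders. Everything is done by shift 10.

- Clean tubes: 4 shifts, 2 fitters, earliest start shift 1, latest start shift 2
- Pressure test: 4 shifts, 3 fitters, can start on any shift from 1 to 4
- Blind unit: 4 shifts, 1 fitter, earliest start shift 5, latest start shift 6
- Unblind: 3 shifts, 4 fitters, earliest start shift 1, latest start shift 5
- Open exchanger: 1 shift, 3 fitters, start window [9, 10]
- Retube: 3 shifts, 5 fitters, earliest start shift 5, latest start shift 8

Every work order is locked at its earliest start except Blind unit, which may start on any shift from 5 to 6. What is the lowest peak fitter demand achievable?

Blind unit@5: s1:9  s2:9  s3:9  s4:5  s5:6  s6:6  s7:6  s8:1  s9:3  s10:0 → peak 9
Blind unit@6: s1:9  s2:9  s3:9  s4:5  s5:5  s6:6  s7:6  s8:1  s9:4  s10:0 → peak 9
Best is Blind unit@5, peak 9.

9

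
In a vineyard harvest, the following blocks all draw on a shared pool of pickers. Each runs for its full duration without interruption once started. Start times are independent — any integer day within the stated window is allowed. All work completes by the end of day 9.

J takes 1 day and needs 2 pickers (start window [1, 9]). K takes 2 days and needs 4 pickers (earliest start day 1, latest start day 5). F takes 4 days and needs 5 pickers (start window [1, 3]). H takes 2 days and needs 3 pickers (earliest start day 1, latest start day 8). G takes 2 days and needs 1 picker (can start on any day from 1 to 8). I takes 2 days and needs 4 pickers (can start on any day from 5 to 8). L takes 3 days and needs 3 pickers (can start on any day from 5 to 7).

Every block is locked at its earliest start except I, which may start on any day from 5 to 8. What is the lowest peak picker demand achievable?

15

I@5: d1:15  d2:13  d3:5  d4:5  d5:7  d6:7  d7:3  d8:0  d9:0 → peak 15
I@6: d1:15  d2:13  d3:5  d4:5  d5:3  d6:7  d7:7  d8:0  d9:0 → peak 15
I@7: d1:15  d2:13  d3:5  d4:5  d5:3  d6:3  d7:7  d8:4  d9:0 → peak 15
I@8: d1:15  d2:13  d3:5  d4:5  d5:3  d6:3  d7:3  d8:4  d9:4 → peak 15
Best is I@5, peak 15.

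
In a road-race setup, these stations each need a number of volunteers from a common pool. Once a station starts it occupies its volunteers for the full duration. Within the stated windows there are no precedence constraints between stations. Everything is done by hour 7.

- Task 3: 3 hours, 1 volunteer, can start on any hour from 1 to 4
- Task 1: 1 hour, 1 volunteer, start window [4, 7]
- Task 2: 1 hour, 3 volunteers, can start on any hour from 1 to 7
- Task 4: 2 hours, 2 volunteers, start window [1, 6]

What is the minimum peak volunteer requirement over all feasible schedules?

3

Early-start (Task 3@1, Task 1@4, Task 2@1, Task 4@1) gives peak 6: h1:6  h2:3  h3:1  h4:1  h5:0  h6:0  h7:0.
Shift Task 2→5.
Schedule Task 3@1, Task 1@4, Task 2@5, Task 4@1: h1:3  h2:3  h3:1  h4:1  h5:3  h6:0  h7:0 — peak 3.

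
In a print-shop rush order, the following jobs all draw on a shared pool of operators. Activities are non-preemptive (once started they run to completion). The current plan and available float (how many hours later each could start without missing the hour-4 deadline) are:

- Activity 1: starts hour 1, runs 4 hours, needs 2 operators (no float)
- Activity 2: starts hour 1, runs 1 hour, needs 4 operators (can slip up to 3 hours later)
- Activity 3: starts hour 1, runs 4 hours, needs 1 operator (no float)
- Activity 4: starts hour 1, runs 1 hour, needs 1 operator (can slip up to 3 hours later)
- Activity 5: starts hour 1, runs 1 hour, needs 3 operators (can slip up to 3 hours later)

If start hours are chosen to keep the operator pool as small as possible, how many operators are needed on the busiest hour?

Early-start (Activity 1@1, Activity 2@1, Activity 3@1, Activity 4@1, Activity 5@1) gives peak 11: h1:11  h2:3  h3:3  h4:3.
Shift Activity 4→2, Activity 5→2.
Schedule Activity 1@1, Activity 2@1, Activity 3@1, Activity 4@2, Activity 5@2: h1:7  h2:7  h3:3  h4:3 — peak 7.

7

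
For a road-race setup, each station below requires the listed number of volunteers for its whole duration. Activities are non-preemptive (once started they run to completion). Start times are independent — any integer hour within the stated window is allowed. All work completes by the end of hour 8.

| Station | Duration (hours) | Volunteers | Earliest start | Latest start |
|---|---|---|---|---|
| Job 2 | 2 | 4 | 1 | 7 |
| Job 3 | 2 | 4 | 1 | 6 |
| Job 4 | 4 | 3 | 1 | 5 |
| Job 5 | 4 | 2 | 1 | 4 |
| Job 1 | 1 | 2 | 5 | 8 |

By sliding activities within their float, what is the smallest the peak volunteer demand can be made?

Early-start (Job 2@1, Job 3@1, Job 4@1, Job 5@1, Job 1@5) gives peak 13: h1:13  h2:13  h3:5  h4:5  h5:2  h6:0  h7:0  h8:0.
Shift Job 3→3, Job 4→5.
Schedule Job 2@1, Job 3@3, Job 4@5, Job 5@1, Job 1@5: h1:6  h2:6  h3:6  h4:6  h5:5  h6:3  h7:3  h8:3 — peak 6.

6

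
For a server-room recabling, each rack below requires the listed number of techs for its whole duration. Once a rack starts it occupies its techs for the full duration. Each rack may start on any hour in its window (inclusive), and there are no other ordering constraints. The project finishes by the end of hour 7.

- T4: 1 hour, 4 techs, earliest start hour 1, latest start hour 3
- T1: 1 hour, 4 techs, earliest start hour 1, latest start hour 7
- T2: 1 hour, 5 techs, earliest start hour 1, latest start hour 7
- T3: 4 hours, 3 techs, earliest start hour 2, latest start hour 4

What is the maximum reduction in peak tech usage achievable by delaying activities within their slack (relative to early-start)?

8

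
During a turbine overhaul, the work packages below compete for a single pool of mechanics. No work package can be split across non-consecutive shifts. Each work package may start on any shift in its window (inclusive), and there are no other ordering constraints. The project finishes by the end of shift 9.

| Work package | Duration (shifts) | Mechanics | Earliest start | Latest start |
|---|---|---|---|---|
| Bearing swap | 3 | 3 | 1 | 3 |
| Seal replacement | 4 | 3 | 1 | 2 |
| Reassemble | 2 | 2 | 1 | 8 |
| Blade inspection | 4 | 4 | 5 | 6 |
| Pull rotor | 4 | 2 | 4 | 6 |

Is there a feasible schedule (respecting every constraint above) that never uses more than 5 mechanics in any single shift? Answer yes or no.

no

Total mechanic-shifts = 49; over 9 shifts the average is 49/9 > 5, so some shift must exceed 5.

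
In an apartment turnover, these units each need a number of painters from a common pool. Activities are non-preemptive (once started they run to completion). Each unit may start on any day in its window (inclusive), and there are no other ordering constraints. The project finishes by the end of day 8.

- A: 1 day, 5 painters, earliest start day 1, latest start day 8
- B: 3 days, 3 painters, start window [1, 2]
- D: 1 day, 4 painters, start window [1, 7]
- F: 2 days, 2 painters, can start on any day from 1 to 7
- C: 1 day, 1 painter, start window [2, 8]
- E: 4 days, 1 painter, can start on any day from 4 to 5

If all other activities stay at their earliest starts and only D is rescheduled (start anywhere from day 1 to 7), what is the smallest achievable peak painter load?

10

D@1: d1:14  d2:6  d3:3  d4:1  d5:1  d6:1  d7:1  d8:0 → peak 14
D@2: d1:10  d2:10  d3:3  d4:1  d5:1  d6:1  d7:1  d8:0 → peak 10
D@3: d1:10  d2:6  d3:7  d4:1  d5:1  d6:1  d7:1  d8:0 → peak 10
D@4: d1:10  d2:6  d3:3  d4:5  d5:1  d6:1  d7:1  d8:0 → peak 10
D@5: d1:10  d2:6  d3:3  d4:1  d5:5  d6:1  d7:1  d8:0 → peak 10
D@6: d1:10  d2:6  d3:3  d4:1  d5:1  d6:5  d7:1  d8:0 → peak 10
D@7: d1:10  d2:6  d3:3  d4:1  d5:1  d6:1  d7:5  d8:0 → peak 10
Best is D@2, peak 10.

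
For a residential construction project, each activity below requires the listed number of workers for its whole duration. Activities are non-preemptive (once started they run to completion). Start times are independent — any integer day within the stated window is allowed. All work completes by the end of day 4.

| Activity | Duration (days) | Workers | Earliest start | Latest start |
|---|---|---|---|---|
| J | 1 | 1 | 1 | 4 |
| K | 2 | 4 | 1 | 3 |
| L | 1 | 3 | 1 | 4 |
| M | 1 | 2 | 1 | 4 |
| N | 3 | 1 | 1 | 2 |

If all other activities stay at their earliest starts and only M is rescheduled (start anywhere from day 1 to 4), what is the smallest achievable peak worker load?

9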